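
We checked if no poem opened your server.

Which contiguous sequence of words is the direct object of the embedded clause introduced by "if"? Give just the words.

your server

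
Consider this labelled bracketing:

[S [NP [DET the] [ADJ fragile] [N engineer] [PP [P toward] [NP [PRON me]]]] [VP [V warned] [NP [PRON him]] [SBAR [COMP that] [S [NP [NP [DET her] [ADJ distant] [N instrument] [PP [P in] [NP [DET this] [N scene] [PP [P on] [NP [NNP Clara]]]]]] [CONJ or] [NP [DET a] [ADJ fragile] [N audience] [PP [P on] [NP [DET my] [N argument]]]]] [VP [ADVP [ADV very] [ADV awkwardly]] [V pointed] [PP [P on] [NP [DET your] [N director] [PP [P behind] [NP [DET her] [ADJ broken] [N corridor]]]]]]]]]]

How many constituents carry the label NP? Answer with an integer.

11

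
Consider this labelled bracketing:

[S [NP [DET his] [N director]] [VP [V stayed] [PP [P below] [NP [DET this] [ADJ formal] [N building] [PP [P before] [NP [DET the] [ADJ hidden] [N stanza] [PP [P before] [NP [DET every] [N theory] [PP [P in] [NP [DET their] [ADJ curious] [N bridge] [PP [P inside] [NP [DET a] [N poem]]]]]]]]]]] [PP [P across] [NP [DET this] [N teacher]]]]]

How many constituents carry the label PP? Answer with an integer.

6

Scanning left to right, an opening `[PP` appears at word positions 4, 8, 12, 15, 19, 22 — 6 in total.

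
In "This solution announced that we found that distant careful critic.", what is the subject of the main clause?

this solution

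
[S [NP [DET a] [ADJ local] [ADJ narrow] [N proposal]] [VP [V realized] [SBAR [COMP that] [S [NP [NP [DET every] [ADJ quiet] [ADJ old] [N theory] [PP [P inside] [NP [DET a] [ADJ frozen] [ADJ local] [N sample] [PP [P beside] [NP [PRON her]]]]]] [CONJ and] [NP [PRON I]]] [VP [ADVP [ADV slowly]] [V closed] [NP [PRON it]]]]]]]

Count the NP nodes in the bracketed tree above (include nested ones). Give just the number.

The NP constituents are: [NP a local narrow proposal]; [NP every quiet old theory inside a frozen local sample beside her and I]; [NP every quiet old theory inside a frozen local sample beside her]; [NP a frozen local sample beside her]; [NP her]; [NP I] …. Total: 7.

7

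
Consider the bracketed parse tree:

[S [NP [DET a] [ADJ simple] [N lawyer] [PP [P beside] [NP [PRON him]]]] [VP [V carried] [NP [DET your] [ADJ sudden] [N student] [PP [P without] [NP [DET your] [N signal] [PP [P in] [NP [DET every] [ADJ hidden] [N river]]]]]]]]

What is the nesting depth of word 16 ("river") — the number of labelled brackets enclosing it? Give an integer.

The word sits inside N, which is inside NP, inside PP, inside NP, inside PP, inside NP, inside VP, inside S — 8 brackets in all.

8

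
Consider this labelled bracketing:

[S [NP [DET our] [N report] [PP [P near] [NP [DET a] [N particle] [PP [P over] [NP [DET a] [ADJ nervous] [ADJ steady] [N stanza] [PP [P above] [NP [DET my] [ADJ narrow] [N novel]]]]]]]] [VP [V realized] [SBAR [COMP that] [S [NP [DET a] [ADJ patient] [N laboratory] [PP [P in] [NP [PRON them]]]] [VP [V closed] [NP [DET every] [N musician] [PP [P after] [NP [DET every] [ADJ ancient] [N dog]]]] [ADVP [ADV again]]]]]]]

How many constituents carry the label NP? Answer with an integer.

8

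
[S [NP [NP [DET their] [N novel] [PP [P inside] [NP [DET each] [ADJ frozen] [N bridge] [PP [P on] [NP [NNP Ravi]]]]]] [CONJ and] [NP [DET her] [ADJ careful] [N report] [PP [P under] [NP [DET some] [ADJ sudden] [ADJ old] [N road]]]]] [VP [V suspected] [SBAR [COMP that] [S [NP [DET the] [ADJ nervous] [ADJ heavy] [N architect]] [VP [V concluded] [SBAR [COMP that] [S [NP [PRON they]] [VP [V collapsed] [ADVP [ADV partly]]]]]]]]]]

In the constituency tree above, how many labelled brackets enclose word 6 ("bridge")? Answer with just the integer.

6

The word sits inside N, which is inside NP, inside PP, inside NP, inside NP, inside S — 6 brackets in all.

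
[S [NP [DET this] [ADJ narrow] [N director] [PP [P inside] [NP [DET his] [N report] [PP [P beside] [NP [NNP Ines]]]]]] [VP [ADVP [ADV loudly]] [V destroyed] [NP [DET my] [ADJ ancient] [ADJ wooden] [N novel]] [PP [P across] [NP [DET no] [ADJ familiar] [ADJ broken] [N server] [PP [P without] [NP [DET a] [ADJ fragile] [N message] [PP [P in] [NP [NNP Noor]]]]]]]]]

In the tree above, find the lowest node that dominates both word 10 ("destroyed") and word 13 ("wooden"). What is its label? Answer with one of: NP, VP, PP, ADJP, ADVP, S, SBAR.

The smallest bracket enclosing both words is [VP loudly destroyed my ancient wooden novel across no familiar broken server without a fragile message in Noor], so the label is VP.

VP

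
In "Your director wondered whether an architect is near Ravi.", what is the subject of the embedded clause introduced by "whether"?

an architect

"an architect" is the NP that combines with the VP headed by "is" to form the embedded clause introduced by "whether" — the subject.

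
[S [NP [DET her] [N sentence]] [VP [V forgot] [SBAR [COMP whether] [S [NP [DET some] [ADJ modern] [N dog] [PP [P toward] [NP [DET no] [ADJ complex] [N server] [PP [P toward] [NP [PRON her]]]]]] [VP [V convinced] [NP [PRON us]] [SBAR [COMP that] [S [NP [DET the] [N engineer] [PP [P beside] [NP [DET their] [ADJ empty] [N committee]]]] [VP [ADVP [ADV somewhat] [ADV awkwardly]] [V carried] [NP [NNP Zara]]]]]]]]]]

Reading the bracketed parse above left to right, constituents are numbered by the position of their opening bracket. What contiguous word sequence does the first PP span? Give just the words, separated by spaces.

toward no complex server toward her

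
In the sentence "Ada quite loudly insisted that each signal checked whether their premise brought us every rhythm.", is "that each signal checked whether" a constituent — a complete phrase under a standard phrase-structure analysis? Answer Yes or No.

No

The sequence begins inside the complementizer "that" and ends inside the clause "each signal checked whether their premise brought us every rhythm"; it crosses a phrase boundary, so no single node in the tree spans exactly those words.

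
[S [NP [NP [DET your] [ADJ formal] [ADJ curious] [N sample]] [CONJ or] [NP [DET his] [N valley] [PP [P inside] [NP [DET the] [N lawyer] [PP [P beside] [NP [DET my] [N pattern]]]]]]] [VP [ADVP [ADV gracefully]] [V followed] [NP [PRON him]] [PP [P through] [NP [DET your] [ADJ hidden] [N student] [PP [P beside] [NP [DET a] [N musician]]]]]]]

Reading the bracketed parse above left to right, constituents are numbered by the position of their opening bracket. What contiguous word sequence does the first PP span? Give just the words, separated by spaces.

inside the lawyer beside my pattern

The PP opening brackets appear, in order, over: "inside the lawyer beside my pattern"; "beside my pattern"; "through your hidden student beside a musician"; "beside a musician". The first one spans "inside the lawyer beside my pattern".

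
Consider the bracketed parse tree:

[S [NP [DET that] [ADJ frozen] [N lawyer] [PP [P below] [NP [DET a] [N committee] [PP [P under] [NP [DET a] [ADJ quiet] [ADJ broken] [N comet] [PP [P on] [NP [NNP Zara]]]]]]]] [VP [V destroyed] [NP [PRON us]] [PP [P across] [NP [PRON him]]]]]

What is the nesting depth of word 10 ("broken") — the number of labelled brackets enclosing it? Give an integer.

Path from the root down to the word: S → NP → PP → NP → PP → NP → ADJ. That is 7 enclosing brackets.

7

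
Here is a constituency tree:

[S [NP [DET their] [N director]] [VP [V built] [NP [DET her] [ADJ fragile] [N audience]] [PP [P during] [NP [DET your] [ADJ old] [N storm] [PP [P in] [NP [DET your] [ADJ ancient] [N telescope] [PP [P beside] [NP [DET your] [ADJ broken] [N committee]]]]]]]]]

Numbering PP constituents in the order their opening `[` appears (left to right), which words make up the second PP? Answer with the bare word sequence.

In left-to-right order the PP constituents are "during your old storm in your ancient telescope beside your broken committee"; "in your ancient telescope beside your broken committee"; "beside your broken committee". Number 2 is "in your ancient telescope beside your broken committee".

in your ancient telescope beside your broken committee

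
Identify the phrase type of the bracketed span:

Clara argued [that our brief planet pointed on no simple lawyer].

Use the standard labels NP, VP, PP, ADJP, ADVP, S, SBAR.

SBAR

The bracketed span "that our brief planet pointed on no simple lawyer" is headed by "that", making it a subordinate clause (SBAR).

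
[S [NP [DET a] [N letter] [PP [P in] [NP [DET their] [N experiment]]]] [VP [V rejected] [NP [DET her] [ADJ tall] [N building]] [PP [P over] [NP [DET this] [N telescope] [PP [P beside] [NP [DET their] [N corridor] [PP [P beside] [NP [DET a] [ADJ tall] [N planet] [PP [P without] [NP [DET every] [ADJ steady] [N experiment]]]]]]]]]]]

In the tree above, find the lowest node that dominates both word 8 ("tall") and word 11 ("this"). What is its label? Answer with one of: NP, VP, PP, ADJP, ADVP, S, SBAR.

VP

Both words fall inside [VP rejected her tall building over this telescope beside their corridor beside a tall planet without every steady experiment] (words 6–23), and no smaller constituent contains them both. Label: VP.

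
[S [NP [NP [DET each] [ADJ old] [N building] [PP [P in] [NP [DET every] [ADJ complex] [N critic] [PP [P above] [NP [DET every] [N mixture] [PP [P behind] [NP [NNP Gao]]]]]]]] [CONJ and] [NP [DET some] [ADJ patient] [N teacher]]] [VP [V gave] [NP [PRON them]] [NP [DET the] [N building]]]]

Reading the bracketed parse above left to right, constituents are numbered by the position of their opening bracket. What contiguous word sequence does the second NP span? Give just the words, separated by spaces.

each old building in every complex critic above every mixture behind Gao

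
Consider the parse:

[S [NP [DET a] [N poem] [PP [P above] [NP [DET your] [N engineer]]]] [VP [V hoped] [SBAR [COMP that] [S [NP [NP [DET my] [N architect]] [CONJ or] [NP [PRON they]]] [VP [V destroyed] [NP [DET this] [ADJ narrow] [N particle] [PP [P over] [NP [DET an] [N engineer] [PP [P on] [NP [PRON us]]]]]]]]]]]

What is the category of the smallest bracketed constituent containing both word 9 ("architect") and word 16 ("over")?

S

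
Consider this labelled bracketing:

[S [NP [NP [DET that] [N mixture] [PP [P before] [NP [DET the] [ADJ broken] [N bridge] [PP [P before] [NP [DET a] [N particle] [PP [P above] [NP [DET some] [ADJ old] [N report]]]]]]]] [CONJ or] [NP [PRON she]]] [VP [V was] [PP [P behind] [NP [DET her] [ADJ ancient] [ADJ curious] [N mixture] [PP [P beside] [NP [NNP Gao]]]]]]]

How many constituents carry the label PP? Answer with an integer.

5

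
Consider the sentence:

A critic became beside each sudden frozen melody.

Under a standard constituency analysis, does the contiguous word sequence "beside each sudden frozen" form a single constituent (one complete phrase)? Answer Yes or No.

"beside" belongs to the preposition "beside" while "frozen" belongs to the noun phrase "each sudden frozen melody"; a span that runs across that boundary is not a single phrase.

No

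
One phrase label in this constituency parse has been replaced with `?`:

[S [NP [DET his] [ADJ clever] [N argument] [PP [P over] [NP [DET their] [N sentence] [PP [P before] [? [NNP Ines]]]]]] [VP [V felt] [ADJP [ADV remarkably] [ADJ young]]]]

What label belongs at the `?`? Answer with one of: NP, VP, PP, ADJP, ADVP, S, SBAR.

NP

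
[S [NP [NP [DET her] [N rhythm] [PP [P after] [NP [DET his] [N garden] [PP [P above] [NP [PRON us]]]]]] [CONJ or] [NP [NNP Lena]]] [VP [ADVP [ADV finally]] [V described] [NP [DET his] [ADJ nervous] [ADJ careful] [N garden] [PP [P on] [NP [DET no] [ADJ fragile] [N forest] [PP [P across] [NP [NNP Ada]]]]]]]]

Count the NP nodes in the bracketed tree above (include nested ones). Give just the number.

8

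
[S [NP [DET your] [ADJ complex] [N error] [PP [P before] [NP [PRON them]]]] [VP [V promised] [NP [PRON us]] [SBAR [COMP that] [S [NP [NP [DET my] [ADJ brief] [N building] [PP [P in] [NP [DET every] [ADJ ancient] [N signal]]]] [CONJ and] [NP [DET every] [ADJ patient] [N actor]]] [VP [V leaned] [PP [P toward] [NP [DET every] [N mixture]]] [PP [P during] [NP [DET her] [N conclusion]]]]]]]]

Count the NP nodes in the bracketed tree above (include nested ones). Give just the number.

The NP constituents are: [NP your complex error before them]; [NP them]; [NP us]; [NP my brief building in every ancient signal and every patient actor]; [NP my brief building in every ancient signal]; [NP every ancient signal] …. Total: 9.

9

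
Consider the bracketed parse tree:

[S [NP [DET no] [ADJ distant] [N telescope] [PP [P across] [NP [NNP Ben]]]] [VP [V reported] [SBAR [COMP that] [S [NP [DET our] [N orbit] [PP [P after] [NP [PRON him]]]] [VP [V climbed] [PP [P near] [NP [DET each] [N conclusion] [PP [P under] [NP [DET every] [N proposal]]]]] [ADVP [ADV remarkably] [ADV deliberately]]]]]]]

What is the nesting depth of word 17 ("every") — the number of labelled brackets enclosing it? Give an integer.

10

Counting open brackets not yet closed at "every": [S [VP [SBAR [S [VP [PP [NP [PP [NP [DET = 10.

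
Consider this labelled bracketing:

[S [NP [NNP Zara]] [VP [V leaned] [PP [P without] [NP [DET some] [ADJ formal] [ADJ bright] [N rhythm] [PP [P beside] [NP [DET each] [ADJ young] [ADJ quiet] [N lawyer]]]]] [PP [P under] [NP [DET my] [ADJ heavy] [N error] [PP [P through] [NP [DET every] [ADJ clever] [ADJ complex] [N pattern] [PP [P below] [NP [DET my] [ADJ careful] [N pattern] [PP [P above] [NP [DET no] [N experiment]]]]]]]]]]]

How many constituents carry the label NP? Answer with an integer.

7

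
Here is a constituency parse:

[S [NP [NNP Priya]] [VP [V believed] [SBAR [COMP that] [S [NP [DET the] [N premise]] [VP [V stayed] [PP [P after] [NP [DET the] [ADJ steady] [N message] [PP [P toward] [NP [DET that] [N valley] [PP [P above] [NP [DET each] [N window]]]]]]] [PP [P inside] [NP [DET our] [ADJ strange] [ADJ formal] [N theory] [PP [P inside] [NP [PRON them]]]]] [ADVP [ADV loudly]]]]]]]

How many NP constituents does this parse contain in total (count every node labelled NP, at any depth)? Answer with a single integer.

The NP constituents are: [NP Priya]; [NP the premise]; [NP the steady message toward that valley above each window]; [NP that valley above each window]; [NP each window]; [NP our strange formal theory inside them] …. Total: 7.

7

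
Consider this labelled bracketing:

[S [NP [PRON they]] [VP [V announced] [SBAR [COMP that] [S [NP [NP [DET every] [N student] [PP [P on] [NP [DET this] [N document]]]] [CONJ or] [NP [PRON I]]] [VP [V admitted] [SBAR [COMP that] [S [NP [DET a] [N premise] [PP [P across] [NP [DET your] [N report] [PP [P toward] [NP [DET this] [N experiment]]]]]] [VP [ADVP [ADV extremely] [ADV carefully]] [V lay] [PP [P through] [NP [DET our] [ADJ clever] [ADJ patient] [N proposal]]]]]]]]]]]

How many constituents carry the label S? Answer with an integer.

Listing each S by its span: [S they announced that every student on this document or I admitted that a premise across your report toward this experiment extremely carefully lay through our clever patient proposal]; [S every student on this document or I admitted that a premise across your report toward this experiment extremely carefully lay through our clever patient proposal]; [S a premise across your report toward this experiment extremely carefully lay through our clever patient proposal] — that makes 3.

3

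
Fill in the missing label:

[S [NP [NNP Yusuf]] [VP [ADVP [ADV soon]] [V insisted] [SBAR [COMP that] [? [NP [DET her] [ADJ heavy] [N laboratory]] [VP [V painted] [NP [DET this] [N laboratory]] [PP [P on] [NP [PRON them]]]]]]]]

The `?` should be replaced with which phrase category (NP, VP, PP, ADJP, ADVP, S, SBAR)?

S

A constituent whose immediate children are NP, VP is a clause: S.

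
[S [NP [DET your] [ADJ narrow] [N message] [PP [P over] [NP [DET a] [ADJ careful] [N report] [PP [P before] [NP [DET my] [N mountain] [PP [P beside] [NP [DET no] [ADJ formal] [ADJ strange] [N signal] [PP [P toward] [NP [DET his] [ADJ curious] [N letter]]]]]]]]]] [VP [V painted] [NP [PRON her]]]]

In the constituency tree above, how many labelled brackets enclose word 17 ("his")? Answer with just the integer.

11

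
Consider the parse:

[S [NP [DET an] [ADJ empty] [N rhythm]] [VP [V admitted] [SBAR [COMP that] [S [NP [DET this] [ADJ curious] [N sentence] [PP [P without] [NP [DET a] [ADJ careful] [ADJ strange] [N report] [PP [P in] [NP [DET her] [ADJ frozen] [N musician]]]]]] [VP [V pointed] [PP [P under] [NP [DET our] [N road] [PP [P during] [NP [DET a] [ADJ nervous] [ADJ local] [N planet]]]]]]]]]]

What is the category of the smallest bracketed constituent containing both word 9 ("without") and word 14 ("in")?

PP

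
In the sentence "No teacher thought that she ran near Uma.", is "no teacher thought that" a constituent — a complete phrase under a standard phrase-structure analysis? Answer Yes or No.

The sequence begins inside the noun phrase "no teacher" and ends inside the verb phrase "thought that she ran near Uma"; it crosses a phrase boundary, so no single node in the tree spans exactly those words.

No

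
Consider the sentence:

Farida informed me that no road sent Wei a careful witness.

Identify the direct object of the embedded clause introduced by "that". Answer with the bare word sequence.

"sent" heads the VP of the embedded clause introduced by "that", and "a careful witness" is its direct object.

a careful witness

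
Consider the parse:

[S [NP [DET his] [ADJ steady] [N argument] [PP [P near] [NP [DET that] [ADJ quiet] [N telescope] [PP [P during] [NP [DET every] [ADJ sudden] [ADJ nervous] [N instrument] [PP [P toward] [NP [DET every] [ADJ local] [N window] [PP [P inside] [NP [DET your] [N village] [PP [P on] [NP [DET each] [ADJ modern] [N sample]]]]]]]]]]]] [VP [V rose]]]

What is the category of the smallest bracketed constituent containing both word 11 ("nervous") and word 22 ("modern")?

NP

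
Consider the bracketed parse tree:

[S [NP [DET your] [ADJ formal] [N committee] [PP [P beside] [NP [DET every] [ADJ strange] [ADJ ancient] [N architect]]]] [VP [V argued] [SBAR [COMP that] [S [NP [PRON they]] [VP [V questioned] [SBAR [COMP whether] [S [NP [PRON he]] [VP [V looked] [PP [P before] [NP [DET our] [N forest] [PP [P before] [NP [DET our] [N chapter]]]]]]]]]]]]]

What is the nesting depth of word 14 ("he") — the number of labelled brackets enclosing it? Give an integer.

9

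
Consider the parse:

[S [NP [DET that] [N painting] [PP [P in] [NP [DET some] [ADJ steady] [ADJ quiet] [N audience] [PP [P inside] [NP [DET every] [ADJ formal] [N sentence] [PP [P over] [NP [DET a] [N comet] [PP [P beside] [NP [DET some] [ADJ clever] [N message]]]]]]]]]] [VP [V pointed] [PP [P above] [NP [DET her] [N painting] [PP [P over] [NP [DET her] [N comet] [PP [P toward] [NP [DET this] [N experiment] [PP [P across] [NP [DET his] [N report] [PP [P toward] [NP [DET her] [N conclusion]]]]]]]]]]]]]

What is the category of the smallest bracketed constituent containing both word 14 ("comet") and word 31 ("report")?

S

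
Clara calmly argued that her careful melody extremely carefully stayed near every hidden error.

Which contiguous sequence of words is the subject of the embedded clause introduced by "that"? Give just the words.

her careful melody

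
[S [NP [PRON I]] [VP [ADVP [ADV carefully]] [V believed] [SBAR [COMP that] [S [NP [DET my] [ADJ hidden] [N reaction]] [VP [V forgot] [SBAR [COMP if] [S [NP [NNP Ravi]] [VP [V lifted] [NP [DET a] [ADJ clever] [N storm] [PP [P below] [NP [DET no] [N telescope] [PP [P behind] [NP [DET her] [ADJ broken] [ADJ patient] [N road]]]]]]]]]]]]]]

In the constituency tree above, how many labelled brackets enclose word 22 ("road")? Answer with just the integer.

Counting open brackets not yet closed at "road": [S [VP [SBAR [S [VP [SBAR [S [VP [NP [PP [NP [PP [NP [N = 14.

14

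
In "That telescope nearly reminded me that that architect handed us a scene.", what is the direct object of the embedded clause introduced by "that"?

a scene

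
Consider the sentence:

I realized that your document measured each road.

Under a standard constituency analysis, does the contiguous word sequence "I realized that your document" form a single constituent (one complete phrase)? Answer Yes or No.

The smallest constituent containing the whole sequence is the clause [S I realized that your document measured each road], but the sequence is only part of it — it straddles the boundary between noun phrase "I" and verb phrase "realized that your document measured each road".

No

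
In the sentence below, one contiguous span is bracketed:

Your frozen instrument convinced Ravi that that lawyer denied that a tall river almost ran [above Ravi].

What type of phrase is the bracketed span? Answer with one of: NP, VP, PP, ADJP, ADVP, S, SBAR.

PP

The span is built around the preposition "above" — a prepositional phrase (PP).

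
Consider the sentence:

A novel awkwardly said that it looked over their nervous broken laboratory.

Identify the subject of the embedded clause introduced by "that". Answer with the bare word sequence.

it

In the embedded clause introduced by "that" the verb is "looked"; the NP preceding it, "it", is the subject.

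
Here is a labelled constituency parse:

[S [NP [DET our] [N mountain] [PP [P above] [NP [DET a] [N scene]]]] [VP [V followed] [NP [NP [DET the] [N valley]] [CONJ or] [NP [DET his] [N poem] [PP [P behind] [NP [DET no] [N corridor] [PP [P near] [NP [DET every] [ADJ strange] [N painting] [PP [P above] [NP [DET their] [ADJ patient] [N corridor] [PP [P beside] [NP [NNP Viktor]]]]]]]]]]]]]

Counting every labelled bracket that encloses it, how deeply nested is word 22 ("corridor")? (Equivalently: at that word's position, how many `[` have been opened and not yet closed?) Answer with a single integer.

11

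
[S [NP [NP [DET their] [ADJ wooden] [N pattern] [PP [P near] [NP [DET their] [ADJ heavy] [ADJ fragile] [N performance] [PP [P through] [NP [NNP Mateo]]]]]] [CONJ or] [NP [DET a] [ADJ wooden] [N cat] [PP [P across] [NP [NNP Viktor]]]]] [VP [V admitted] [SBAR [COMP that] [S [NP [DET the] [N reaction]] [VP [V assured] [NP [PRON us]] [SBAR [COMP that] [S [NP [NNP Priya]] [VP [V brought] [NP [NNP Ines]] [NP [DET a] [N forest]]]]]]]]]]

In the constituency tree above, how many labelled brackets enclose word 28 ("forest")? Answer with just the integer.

Path from the root down to the word: S → VP → SBAR → S → VP → SBAR → S → VP → NP → N. That is 10 enclosing brackets.

10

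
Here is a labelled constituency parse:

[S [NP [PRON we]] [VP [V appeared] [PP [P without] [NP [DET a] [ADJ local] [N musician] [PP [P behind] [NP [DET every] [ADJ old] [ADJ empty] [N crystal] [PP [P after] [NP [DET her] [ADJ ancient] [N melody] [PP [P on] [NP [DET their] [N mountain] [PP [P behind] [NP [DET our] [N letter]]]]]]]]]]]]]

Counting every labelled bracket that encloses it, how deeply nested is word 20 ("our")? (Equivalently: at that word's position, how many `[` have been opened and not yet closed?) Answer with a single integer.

13

Path from the root down to the word: S → VP → PP → NP → PP → NP → PP → NP → PP → NP → PP → NP → DET. That is 13 enclosing brackets.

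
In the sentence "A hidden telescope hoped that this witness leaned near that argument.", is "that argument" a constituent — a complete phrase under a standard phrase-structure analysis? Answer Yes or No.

Yes

"that argument" is exactly the noun phrase [NP that argument], a complete constituent.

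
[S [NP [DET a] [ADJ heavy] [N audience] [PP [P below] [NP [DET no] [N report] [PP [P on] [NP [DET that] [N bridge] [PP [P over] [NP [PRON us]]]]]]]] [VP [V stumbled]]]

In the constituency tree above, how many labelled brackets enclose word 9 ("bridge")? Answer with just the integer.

7

Counting open brackets not yet closed at "bridge": [S [NP [PP [NP [PP [NP [N = 7.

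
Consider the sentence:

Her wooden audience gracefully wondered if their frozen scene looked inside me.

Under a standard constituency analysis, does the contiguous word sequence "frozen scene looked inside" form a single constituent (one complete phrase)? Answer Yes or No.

No

The sequence begins inside the noun phrase "their frozen scene" and ends inside the verb phrase "looked inside me"; it crosses a phrase boundary, so no single node in the tree spans exactly those words.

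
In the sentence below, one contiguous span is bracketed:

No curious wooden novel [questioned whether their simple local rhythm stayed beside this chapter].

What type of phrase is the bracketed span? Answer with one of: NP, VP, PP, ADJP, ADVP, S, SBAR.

VP

The span is built around the verb "questioned" — a verb phrase (VP).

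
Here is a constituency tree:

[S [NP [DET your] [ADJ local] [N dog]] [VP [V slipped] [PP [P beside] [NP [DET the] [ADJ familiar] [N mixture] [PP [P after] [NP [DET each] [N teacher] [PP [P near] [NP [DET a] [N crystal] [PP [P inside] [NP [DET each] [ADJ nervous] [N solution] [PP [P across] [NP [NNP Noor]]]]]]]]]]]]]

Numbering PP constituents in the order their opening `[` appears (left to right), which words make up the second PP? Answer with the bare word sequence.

after each teacher near a crystal inside each nervous solution across Noor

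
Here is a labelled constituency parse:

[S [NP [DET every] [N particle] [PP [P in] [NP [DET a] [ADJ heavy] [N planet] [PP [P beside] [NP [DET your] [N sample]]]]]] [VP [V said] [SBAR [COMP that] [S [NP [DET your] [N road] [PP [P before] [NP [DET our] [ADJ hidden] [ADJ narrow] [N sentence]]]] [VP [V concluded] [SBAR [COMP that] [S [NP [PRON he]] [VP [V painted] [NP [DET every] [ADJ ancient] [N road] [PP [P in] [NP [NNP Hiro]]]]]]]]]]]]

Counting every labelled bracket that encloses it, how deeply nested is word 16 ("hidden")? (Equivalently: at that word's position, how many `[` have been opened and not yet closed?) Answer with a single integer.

8

The word sits inside ADJ, which is inside NP, inside PP, inside NP, inside S, inside SBAR, inside VP, inside S — 8 brackets in all.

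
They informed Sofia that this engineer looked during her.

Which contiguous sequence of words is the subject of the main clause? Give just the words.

"they" is the NP that combines with the VP headed by "informed" to form the main clause — the subject.

they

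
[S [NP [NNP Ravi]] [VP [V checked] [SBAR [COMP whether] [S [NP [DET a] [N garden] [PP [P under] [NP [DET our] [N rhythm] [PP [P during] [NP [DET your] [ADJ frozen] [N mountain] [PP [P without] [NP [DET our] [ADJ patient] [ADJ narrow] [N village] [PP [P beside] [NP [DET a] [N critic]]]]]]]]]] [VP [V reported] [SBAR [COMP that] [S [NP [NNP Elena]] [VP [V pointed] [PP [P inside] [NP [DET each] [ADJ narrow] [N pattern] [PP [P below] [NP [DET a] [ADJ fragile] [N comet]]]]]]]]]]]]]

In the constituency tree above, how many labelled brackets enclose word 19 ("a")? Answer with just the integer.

Path from the root down to the word: S → VP → SBAR → S → NP → PP → NP → PP → NP → PP → NP → PP → NP → DET. That is 14 enclosing brackets.

14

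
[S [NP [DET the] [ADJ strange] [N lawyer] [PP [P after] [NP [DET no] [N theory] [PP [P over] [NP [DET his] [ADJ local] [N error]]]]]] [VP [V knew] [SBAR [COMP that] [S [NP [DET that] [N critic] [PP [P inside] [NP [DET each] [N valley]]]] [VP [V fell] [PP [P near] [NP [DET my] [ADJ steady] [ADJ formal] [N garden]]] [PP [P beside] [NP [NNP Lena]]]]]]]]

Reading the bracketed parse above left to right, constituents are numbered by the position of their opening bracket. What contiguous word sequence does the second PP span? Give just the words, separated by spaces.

The PP opening brackets appear, in order, over: "after no theory over his local error"; "over his local error"; "inside each valley"; "near my steady formal garden"; "beside Lena". The second one spans "over his local error".

over his local error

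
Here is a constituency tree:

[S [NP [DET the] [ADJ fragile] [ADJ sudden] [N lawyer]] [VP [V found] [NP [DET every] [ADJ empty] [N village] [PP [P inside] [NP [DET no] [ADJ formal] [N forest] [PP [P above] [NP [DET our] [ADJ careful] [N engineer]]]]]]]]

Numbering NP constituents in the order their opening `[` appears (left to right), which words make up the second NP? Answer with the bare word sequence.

every empty village inside no formal forest above our careful engineer

In left-to-right order the NP constituents are "the fragile sudden lawyer"; "every empty village inside no formal forest above our careful engineer"; "no formal forest above our careful engineer"; "our careful engineer". Number 2 is "every empty village inside no formal forest above our careful engineer".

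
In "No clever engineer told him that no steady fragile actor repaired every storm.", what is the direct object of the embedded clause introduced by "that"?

every storm

Within the embedded clause introduced by "that", the direct object of "repaired" is "every storm".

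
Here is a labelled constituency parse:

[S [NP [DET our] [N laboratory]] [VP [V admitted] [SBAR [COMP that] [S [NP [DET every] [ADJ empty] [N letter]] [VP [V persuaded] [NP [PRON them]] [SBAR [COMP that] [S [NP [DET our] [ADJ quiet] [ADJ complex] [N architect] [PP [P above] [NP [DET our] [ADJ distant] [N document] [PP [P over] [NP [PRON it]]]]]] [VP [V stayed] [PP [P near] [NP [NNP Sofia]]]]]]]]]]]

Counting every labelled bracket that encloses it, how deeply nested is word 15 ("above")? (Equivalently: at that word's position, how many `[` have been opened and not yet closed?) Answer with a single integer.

Path from the root down to the word: S → VP → SBAR → S → VP → SBAR → S → NP → PP → P. That is 10 enclosing brackets.

10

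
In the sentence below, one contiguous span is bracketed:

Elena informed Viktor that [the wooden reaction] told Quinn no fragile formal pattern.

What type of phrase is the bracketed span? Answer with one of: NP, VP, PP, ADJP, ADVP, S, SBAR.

NP

The span is built around the noun "reaction" — a noun phrase (NP).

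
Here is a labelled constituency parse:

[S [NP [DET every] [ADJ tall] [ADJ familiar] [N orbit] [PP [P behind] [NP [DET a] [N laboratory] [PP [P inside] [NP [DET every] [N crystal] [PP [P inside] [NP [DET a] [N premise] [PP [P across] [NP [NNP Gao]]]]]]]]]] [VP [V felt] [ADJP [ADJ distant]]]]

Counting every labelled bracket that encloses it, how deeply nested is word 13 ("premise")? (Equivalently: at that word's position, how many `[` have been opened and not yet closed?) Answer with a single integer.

The word sits inside N, which is inside NP, inside PP, inside NP, inside PP, inside NP, inside PP, inside NP, inside S — 9 brackets in all.

9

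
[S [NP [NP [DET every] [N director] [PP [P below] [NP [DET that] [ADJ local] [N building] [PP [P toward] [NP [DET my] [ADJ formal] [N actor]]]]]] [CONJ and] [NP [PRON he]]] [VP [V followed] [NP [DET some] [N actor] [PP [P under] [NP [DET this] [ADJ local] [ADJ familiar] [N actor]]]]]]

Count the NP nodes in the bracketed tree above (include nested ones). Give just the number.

7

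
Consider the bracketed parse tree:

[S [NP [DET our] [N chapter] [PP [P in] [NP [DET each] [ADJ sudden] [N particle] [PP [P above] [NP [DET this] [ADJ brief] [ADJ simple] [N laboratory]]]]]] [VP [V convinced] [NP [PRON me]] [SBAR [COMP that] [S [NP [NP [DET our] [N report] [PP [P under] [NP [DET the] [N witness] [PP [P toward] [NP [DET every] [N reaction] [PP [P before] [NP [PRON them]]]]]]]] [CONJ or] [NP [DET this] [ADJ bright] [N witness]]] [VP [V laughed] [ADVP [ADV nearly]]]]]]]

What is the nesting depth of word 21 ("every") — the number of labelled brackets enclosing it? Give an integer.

Path from the root down to the word: S → VP → SBAR → S → NP → NP → PP → NP → PP → NP → DET. That is 11 enclosing brackets.

11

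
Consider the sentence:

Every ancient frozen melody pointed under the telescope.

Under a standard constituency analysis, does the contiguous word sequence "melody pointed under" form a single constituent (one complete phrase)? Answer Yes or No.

The sequence begins inside the noun phrase "every ancient frozen melody" and ends inside the verb phrase "pointed under the telescope"; it crosses a phrase boundary, so no single node in the tree spans exactly those words.

No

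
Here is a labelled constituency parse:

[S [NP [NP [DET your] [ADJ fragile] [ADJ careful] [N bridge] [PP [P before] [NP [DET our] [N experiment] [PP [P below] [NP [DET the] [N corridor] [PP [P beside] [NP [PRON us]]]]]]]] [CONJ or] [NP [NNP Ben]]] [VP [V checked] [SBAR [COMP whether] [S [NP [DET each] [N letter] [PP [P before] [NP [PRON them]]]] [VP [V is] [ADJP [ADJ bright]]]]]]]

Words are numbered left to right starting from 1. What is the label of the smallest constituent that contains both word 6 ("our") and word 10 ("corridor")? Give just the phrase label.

NP

Both words fall inside [NP our experiment below the corridor beside us] (words 6–12), and no smaller constituent contains them both. Label: NP.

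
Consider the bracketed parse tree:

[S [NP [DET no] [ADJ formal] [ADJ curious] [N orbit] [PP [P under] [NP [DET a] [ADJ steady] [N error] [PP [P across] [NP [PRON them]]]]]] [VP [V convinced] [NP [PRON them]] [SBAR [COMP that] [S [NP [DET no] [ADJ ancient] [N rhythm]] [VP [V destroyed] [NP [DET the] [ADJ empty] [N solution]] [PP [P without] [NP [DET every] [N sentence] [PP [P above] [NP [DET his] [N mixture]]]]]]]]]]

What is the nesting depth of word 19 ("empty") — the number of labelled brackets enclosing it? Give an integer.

7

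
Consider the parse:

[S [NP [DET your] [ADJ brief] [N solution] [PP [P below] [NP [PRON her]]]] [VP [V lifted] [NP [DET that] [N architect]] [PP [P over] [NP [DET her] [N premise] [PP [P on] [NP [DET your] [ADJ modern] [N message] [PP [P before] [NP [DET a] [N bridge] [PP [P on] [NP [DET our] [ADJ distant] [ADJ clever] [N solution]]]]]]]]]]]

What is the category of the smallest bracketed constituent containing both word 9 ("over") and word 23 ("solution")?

The smallest bracket enclosing both words is [PP over her premise on your modern message before a bridge on our distant clever solution], so the label is PP.

PP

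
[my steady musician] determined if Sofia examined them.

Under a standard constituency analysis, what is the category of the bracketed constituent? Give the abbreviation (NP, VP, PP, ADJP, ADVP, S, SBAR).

The bracketed span "my steady musician" is headed by "musician", making it a noun phrase (NP).

NP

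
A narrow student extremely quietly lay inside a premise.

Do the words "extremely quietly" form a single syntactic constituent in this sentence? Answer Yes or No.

Yes

The sequence corresponds to a single ADVP node — the adverb phrase "extremely quietly".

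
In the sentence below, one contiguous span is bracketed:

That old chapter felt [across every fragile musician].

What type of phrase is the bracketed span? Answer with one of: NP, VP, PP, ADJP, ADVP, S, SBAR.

PP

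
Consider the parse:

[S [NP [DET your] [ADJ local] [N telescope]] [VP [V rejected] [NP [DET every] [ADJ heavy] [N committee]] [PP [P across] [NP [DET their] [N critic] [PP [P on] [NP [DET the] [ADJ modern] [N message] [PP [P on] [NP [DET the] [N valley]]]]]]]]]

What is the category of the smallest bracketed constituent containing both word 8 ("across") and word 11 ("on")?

Word 8 lies under S → VP → PP → P; word 11 lies under S → VP → PP → NP → PP → P. The lowest shared node is the PP.

PP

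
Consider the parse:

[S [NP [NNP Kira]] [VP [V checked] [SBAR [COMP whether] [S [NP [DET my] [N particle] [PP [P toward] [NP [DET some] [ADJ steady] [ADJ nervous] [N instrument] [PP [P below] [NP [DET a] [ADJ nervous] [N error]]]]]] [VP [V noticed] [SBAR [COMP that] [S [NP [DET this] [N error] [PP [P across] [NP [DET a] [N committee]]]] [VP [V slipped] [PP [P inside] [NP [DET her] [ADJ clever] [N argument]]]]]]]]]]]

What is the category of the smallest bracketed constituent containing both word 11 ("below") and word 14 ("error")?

PP

The smallest bracket enclosing both words is [PP below a nervous error], so the label is PP.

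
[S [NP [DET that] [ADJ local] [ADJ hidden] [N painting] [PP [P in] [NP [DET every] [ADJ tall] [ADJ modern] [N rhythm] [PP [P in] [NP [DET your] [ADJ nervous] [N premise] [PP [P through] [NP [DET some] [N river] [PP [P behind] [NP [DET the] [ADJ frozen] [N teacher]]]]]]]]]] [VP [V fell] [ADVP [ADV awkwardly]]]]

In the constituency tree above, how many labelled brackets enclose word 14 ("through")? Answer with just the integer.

8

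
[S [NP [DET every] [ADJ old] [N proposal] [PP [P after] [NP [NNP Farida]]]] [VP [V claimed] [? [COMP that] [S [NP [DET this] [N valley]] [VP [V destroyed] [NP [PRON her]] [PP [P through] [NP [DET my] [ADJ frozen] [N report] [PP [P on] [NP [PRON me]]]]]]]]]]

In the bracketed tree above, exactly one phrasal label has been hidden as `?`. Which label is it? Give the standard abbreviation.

SBAR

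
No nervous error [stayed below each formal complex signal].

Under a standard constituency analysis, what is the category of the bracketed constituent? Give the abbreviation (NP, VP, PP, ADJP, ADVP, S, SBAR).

VP

The span is built around the verb "stayed" — a verb phrase (VP).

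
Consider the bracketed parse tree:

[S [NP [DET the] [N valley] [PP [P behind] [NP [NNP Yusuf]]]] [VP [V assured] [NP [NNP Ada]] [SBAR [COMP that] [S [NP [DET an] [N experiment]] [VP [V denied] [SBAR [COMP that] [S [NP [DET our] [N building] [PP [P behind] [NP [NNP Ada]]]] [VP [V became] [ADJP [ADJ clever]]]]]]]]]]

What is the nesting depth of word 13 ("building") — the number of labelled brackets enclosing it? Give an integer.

9

Counting open brackets not yet closed at "building": [S [VP [SBAR [S [VP [SBAR [S [NP [N = 9.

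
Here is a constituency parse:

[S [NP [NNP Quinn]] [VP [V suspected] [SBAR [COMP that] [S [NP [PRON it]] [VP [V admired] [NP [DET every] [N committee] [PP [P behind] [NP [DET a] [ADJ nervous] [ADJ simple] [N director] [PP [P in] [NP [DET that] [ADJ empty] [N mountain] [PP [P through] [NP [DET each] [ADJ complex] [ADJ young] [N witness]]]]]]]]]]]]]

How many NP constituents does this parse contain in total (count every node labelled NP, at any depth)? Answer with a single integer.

6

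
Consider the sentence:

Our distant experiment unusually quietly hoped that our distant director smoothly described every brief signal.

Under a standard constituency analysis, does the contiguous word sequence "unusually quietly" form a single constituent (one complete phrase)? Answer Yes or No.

Yes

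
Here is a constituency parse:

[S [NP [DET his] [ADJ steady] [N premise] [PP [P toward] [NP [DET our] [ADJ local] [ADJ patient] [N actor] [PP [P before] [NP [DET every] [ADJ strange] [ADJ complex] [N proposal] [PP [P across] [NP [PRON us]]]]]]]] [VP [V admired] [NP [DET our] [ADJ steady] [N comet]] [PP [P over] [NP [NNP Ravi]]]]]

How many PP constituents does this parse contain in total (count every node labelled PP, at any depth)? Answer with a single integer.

4

Scanning left to right, an opening `[PP` appears at word positions 4, 9, 14, 20 — 4 in total.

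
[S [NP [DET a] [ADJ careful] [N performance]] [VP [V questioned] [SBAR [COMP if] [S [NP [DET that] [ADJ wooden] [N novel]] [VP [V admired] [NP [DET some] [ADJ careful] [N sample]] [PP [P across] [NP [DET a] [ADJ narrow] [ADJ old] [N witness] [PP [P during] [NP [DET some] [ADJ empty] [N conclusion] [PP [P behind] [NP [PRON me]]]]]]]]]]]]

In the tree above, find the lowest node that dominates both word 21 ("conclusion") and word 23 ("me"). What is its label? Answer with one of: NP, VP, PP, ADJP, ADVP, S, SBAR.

NP

Both words fall inside [NP some empty conclusion behind me] (words 19–23), and no smaller constituent contains them both. Label: NP.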